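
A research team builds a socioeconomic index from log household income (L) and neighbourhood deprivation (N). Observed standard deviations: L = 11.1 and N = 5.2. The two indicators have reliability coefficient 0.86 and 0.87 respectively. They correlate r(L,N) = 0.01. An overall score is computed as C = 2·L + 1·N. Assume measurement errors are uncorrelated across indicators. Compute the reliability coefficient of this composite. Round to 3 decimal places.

0.861

Var(C) = 2²·11.1² + 5.2² + 2·[2·11.1·5.2·0.01] = 519.88 + 2.3088 = 522.189.
Under uncorrelated errors the observed covariances equal the true-score covariances, so only the own-variance terms attenuate.
True-score variance = [2²·11.1²·0.86 + 5.2²·0.87] + 2.3088 = 447.367 + 2.3088 = 449.676.
Reliability = 449.676 / 522.189 = 0.861.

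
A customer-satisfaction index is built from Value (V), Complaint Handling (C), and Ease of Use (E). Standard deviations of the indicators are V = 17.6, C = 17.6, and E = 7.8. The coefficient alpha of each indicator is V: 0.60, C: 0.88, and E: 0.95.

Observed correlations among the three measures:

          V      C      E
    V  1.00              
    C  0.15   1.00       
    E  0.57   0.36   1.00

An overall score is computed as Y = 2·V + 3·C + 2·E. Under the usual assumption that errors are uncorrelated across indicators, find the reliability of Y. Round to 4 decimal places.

0.8607

Var(Y) = 2²·17.6² + 3²·17.6² + 2²·7.8² + 2·[6·17.6·17.6·0.15 + 4·17.6·7.8·0.57 + 6·17.6·7.8·0.36] = 4270.24 + 1776.61 = 6046.85.
With uncorrelated errors the cross-covariances are all true-score covariance, so they carry over unchanged; only the diagonal terms shrink to ρᵢσᵢ².
True-score variance = [2²·17.6²·0.60 + 3²·17.6²·0.88 + 2²·7.8²·0.95] + 1776.61 = 3427.92 + 1776.61 = 5204.53.
Reliability = 5204.53 / 6046.85 = 0.8607.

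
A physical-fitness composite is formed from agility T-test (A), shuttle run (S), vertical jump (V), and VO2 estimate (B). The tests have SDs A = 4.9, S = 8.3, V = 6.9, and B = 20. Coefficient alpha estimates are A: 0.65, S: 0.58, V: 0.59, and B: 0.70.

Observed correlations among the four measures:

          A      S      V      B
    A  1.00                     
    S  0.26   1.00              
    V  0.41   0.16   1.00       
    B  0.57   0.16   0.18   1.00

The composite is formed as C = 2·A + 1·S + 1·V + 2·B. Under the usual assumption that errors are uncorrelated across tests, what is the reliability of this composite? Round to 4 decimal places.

Var(C) = 2²·4.9² + 8.3² + 6.9² + 2²·20² + 2·[2·4.9·8.3·0.26 + 2·4.9·6.9·0.41 + 4·4.9·20·0.57 + 8.3·6.9·0.16 + 2·8.3·20·0.16 + 2·6.9·20·0.18] = 1812.54 + 768.552 = 2581.09.
Under uncorrelated errors the observed covariances equal the true-score covariances, so only the own-variance terms attenuate.
True-score variance = [2²·4.9²·0.65 + 8.3²·0.58 + 6.9²·0.59 + 2²·20²·0.70] + 768.552 = 1250.47 + 768.552 = 2019.02.
Reliability = 2019.02 / 2581.09 = 0.7822.

0.7822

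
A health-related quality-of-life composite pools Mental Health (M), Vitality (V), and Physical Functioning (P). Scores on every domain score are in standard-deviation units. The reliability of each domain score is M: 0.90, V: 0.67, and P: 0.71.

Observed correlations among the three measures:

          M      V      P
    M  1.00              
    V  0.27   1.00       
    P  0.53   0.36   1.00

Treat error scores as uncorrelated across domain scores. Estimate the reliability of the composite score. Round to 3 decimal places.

Var(M+V+P) = 3 + 2·[0.27 + 0.53 + 0.36] = 3 + 2.32 = 5.32.
With uncorrelated errors the cross-covariances are all true-score covariance, so they carry over unchanged; only the diagonal terms shrink to ρᵢσᵢ².
True-score variance = [0.90 + 0.67 + 0.71] + 2.32 = 2.28 + 2.32 = 4.6.
Reliability = 4.6 / 5.32 = 0.865.

0.865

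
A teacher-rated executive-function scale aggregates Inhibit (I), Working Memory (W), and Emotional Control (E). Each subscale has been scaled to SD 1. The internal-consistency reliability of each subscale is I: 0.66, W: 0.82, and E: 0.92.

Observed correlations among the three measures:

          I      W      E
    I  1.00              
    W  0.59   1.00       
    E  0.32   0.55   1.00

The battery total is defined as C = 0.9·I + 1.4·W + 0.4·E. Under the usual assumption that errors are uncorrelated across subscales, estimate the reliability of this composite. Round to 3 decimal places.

0.878

Var(C) = 0.9² + 1.4² + 0.4² + 2·[1.26·0.59 + 0.36·0.32 + 0.56·0.55] = 2.93 + 2.3332 = 5.2632.
Under uncorrelated errors the observed covariances equal the true-score covariances, so only the own-variance terms attenuate.
True-score variance = [0.9²·0.66 + 1.4²·0.82 + 0.4²·0.92] + 2.3332 = 2.289 + 2.3332 = 4.6222.
Reliability = 4.6222 / 5.2632 = 0.878.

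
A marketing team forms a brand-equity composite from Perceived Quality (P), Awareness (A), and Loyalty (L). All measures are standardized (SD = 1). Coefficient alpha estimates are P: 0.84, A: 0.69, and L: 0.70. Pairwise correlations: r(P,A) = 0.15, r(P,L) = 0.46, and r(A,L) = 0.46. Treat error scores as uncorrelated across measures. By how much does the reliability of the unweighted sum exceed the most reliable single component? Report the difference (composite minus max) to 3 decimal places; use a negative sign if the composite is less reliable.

Var(sum) = 3 + 2.14 = 5.14; true-score variance = 2.23 + 2.14 = 4.37; composite reliability = 0.8502.
Max component reliability = 0.8400.
Difference = 0.8502 − 0.8400 = 0.010.

0.010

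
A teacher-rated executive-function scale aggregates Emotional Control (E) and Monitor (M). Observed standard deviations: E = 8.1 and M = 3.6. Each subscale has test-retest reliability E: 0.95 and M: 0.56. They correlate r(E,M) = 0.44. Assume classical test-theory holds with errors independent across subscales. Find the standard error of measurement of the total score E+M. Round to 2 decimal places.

Var(total) = 78.57 + 25.6608 = 104.231.
True-score variance = 69.5871 + 25.6608 = 95.2479, so reliability = 0.9138.
Error variance = 104.231 − 95.2479 = 8.9829; SEM = √8.9829 = 3.00.

3.00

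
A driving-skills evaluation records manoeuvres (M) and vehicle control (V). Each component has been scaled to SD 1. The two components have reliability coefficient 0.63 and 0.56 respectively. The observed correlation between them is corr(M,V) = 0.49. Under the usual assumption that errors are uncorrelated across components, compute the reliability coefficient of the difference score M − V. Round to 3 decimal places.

Var(M−V) = 1 + 1 − 2·0.49 = 2 − 0.98 = 1.02.
Because errors are independent across components, Cov(Tᵢ,Tⱼ) = Cov(Xᵢ,Xⱼ); the off-diagonal part of the true-score variance is the same as above.
True-score variance = [0.63 + 0.56] − 0.98 = 1.19 − 0.98 = 0.21.
Reliability = 0.21 / 1.02 = 0.206.

0.206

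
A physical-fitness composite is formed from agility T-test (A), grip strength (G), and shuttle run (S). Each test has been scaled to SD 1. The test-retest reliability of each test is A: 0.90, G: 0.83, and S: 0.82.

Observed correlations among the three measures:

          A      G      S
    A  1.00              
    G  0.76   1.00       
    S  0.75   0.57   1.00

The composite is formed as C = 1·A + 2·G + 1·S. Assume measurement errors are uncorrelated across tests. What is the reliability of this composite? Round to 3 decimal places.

0.925

Var(C) = 1 + 2² + 1 + 2·[2·0.76 + 0.75 + 2·0.57] = 6 + 6.82 = 12.82.
With uncorrelated errors the cross-covariances are all true-score covariance, so they carry over unchanged; only the diagonal terms shrink to ρᵢσᵢ².
True-score variance = [0.90 + 2²·0.83 + 0.82] + 6.82 = 5.04 + 6.82 = 11.86.
Reliability = 11.86 / 12.82 = 0.925.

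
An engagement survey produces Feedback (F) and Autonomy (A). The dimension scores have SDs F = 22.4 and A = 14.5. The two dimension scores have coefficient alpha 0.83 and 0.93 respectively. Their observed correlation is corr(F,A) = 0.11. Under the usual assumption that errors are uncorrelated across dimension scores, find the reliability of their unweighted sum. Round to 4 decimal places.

0.8723

Var(F+A) = 22.4² + 14.5² + 2·[22.4·14.5·0.11] = 712.01 + 71.456 = 783.466.
Because errors are independent across components, Cov(Tᵢ,Tⱼ) = Cov(Xᵢ,Xⱼ); the off-diagonal part of the true-score variance is the same as above.
True-score variance = [22.4²·0.83 + 14.5²·0.93] + 71.456 = 611.993 + 71.456 = 683.449.
Reliability = 683.449 / 783.466 = 0.8723.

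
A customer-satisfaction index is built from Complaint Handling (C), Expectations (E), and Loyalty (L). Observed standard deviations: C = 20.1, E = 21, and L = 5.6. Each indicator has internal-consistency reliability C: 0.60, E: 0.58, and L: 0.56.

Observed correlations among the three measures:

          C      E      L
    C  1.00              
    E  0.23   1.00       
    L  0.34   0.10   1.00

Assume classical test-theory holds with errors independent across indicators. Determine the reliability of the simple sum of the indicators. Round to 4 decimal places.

0.6919

Var(C+E+L) = 20.1² + 21² + 5.6² + 2·[20.1·21·0.23 + 20.1·5.6·0.34 + 21·5.6·0.10] = 876.37 + 294.227 = 1170.6.
Under uncorrelated errors the observed covariances equal the true-score covariances, so only the own-variance terms attenuate.
True-score variance = [20.1²·0.60 + 21²·0.58 + 5.6²·0.56] + 294.227 = 515.748 + 294.227 = 809.974.
Reliability = 809.974 / 1170.6 = 0.6919.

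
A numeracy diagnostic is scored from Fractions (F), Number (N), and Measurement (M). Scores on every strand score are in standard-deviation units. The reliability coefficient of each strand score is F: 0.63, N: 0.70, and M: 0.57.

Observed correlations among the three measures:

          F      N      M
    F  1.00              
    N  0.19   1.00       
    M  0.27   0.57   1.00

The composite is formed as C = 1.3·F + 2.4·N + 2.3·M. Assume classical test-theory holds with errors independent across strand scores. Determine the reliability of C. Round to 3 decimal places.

0.788

Var(C) = 1.3² + 2.4² + 2.3² + 2·[3.12·0.19 + 2.99·0.27 + 5.52·0.57] = 12.74 + 9.093 = 21.833.
Under uncorrelated errors the observed covariances equal the true-score covariances, so only the own-variance terms attenuate.
True-score variance = [1.3²·0.63 + 2.4²·0.70 + 2.3²·0.57] + 9.093 = 8.112 + 9.093 = 17.205.
Reliability = 17.205 / 21.833 = 0.788.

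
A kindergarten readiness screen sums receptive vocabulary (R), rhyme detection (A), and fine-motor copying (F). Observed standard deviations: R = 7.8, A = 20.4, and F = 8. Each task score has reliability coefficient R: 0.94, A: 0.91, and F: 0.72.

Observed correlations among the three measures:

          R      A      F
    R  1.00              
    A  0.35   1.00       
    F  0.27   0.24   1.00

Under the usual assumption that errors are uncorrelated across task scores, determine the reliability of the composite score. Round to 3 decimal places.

0.923

Var(R+A+F) = 7.8² + 20.4² + 8² + 2·[7.8·20.4·0.35 + 7.8·8·0.27 + 20.4·8·0.24] = 541 + 223.416 = 764.416.
Under uncorrelated errors the observed covariances equal the true-score covariances, so only the own-variance terms attenuate.
True-score variance = [7.8²·0.94 + 20.4²·0.91 + 8²·0.72] + 223.416 = 481.975 + 223.416 = 705.391.
Reliability = 705.391 / 764.416 = 0.923.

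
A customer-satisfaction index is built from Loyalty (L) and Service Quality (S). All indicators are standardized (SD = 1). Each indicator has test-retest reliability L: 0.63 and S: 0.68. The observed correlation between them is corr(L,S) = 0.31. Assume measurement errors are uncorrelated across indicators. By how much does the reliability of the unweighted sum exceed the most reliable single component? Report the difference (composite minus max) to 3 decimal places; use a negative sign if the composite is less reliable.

0.057

Var(sum) = 2 + 0.62 = 2.62; true-score variance = 1.31 + 0.62 = 1.93; composite reliability = 0.7366.
Max component reliability = 0.6800.
Difference = 0.7366 − 0.6800 = 0.057.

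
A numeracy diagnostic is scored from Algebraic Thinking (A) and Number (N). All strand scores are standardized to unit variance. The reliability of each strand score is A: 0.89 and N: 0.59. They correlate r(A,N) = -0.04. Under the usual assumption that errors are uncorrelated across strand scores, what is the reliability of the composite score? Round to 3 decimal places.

0.729

Var(A+N) = 2 + 2·[(-0.04)] = 2 − 0.08 = 1.92.
Under uncorrelated errors the observed covariances equal the true-score covariances, so only the own-variance terms attenuate.
True-score variance = [0.89 + 0.59] − 0.08 = 1.48 − 0.08 = 1.4.
Reliability = 1.4 / 1.92 = 0.729.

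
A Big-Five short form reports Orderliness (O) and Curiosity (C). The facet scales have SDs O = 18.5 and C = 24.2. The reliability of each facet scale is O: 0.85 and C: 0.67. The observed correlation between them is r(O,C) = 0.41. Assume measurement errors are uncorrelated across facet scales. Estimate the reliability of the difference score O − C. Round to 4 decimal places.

0.5638

Var(O−C) = 18.5² + 24.2² − 2·18.5·24.2·0.41 = 927.89 − 367.114 = 560.776.
Because errors are independent across components, Cov(Tᵢ,Tⱼ) = Cov(Xᵢ,Xⱼ); the off-diagonal part of the true-score variance is the same as above.
True-score variance = [18.5²·0.85 + 24.2²·0.67] − 367.114 = 683.291 − 367.114 = 316.177.
Reliability = 316.177 / 560.776 = 0.5638.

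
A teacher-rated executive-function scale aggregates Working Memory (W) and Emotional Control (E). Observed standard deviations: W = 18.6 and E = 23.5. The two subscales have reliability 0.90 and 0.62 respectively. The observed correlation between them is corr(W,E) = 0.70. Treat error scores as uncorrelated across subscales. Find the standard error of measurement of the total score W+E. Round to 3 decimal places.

Var(total) = 898.21 + 611.94 = 1510.15.
True-score variance = 653.759 + 611.94 = 1265.7, so reliability = 0.8381.
Error variance = 1510.15 − 1265.7 = 244.451; SEM = √244.451 = 15.635.

15.635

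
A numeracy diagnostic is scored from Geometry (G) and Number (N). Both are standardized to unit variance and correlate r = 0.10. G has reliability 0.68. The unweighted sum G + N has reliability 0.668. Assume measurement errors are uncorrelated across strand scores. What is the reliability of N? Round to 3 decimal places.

Var(G+N) = 2 + 2·0.10 = 2.200.
True-score variance = ρ_G + ρ_N + 2·0.10, so 0.668 = (0.68 + ρ_N + 0.20) / 2.200.
ρ_N = 0.668·2.200 − 0.68 − 0.20 = 0.590.

0.590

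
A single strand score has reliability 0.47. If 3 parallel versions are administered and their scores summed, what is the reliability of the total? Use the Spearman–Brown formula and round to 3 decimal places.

ρ_k = kρ / (1 + (k−1)ρ) = 3·0.47 / (1 + 2·0.47) = 1.410 / 1.940 = 0.727.

0.727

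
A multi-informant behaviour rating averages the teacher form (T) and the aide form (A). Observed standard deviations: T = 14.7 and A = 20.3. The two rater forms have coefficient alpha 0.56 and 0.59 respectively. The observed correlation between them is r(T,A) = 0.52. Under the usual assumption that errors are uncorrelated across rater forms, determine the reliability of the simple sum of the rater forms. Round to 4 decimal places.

0.7187

Var(T+A) = 14.7² + 20.3² + 2·[14.7·20.3·0.52] = 628.18 + 310.346 = 938.526.
With uncorrelated errors the cross-covariances are all true-score covariance, so they carry over unchanged; only the diagonal terms shrink to ρᵢσᵢ².
True-score variance = [14.7²·0.56 + 20.3²·0.59] + 310.346 = 364.144 + 310.346 = 674.49.
Reliability = 674.49 / 938.526 = 0.7187.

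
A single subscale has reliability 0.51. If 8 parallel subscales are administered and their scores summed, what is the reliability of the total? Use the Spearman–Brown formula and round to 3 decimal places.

ρ_k = kρ / (1 + (k−1)ρ) = 8·0.51 / (1 + 7·0.51) = 4.080 / 4.570 = 0.893.

0.893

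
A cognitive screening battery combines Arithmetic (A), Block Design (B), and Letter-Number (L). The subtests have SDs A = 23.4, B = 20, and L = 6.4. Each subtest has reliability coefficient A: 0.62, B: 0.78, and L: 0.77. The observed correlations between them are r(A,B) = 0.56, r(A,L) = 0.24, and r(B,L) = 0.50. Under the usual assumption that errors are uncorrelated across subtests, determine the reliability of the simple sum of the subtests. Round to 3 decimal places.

0.822

Var(A+B+L) = 23.4² + 20² + 6.4² + 2·[23.4·20·0.56 + 23.4·6.4·0.24 + 20·6.4·0.50] = 988.52 + 724.045 = 1712.56.
Under uncorrelated errors the observed covariances equal the true-score covariances, so only the own-variance terms attenuate.
True-score variance = [23.4²·0.62 + 20²·0.78 + 6.4²·0.77] + 724.045 = 683.026 + 724.045 = 1407.07.
Reliability = 1407.07 / 1712.56 = 0.822.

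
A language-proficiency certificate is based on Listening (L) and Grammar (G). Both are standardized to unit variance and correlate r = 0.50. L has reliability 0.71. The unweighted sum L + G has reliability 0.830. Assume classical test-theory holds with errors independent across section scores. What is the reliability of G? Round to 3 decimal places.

0.780

Var(L+G) = 2 + 2·0.50 = 3.000.
True-score variance = ρ_L + ρ_G + 2·0.50, so 0.830 = (0.71 + ρ_G + 1.00) / 3.000.
ρ_G = 0.830·3.000 − 0.71 − 1.00 = 0.780.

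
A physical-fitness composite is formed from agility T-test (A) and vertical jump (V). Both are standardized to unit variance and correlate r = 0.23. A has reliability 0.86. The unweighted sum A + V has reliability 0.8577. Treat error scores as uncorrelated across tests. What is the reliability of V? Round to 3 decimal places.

Var(A+V) = 2 + 2·0.23 = 2.460.
True-score variance = ρ_A + ρ_V + 2·0.23, so 0.8577 = (0.86 + ρ_V + 0.46) / 2.460.
ρ_V = 0.8577·2.460 − 0.86 − 0.46 = 0.790.

0.790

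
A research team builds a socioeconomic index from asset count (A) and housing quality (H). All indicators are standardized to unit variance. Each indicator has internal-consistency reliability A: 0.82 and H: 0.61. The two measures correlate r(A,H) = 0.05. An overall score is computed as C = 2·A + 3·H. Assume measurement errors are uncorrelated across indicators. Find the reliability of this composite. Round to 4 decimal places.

0.6890

Var(C) = 2² + 3² + 2·[6·0.05] = 13 + 0.6 = 13.6.
With uncorrelated errors the cross-covariances are all true-score covariance, so they carry over unchanged; only the diagonal terms shrink to ρᵢσᵢ².
True-score variance = [2²·0.82 + 3²·0.61] + 0.6 = 8.77 + 0.6 = 9.37.
Reliability = 9.37 / 13.6 = 0.6890.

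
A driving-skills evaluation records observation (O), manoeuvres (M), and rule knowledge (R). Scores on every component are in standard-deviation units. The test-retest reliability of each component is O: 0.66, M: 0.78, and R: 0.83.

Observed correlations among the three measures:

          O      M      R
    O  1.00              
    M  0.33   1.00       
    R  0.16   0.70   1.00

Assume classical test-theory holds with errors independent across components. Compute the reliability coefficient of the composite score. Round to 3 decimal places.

0.864

Var(O+M+R) = 3 + 2·[0.33 + 0.16 + 0.70] = 3 + 2.38 = 5.38.
Because errors are independent across components, Cov(Tᵢ,Tⱼ) = Cov(Xᵢ,Xⱼ); the off-diagonal part of the true-score variance is the same as above.
True-score variance = [0.66 + 0.78 + 0.83] + 2.38 = 2.27 + 2.38 = 4.65.
Reliability = 4.65 / 5.38 = 0.864.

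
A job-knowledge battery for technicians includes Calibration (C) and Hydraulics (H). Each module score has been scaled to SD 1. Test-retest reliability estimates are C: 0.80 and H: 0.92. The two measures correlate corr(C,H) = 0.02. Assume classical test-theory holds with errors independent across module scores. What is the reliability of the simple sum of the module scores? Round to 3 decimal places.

0.863

Var(C+H) = 2 + 2·[0.02] = 2 + 0.04 = 2.04.
Under uncorrelated errors the observed covariances equal the true-score covariances, so only the own-variance terms attenuate.
True-score variance = [0.80 + 0.92] + 0.04 = 1.72 + 0.04 = 1.76.
Reliability = 1.76 / 2.04 = 0.863.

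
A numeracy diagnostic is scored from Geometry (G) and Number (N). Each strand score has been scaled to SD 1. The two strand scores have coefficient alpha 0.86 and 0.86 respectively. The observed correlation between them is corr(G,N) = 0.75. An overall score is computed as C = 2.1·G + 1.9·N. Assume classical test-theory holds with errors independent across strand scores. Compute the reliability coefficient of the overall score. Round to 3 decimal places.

0.920

Var(C) = 2.1² + 1.9² + 2·[3.99·0.75] = 8.02 + 5.985 = 14.005.
Under uncorrelated errors the observed covariances equal the true-score covariances, so only the own-variance terms attenuate.
True-score variance = [2.1²·0.86 + 1.9²·0.86] + 5.985 = 6.8972 + 5.985 = 12.8822.
Reliability = 12.8822 / 14.005 = 0.920.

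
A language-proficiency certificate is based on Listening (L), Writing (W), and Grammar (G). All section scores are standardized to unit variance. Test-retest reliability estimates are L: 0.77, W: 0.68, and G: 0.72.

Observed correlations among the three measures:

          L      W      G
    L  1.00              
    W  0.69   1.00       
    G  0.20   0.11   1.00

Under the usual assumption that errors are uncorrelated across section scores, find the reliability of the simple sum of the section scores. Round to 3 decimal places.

Var(L+W+G) = 3 + 2·[0.69 + 0.20 + 0.11] = 3 + 2 = 5.
Because errors are independent across components, Cov(Tᵢ,Tⱼ) = Cov(Xᵢ,Xⱼ); the off-diagonal part of the true-score variance is the same as above.
True-score variance = [0.77 + 0.68 + 0.72] + 2 = 2.17 + 2 = 4.17.
Reliability = 4.17 / 5 = 0.834.

0.834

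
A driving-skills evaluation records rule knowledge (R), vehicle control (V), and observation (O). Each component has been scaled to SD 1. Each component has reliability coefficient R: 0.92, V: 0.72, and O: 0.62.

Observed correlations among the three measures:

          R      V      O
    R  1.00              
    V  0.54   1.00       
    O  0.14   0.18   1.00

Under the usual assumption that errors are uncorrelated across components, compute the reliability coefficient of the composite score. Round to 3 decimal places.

0.843

Var(R+V+O) = 3 + 2·[0.54 + 0.14 + 0.18] = 3 + 1.72 = 4.72.
Because errors are independent across components, Cov(Tᵢ,Tⱼ) = Cov(Xᵢ,Xⱼ); the off-diagonal part of the true-score variance is the same as above.
True-score variance = [0.92 + 0.72 + 0.62] + 1.72 = 2.26 + 1.72 = 3.98.
Reliability = 3.98 / 4.72 = 0.843.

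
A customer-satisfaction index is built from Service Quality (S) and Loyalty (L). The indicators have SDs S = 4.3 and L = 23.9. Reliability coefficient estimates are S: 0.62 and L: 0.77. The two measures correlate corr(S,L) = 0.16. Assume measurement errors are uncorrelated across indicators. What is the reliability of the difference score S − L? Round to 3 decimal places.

Var(S−L) = 4.3² + 23.9² − 2·4.3·23.9·0.16 = 589.7 − 32.8864 = 556.814.
With uncorrelated errors the cross-covariances are all true-score covariance, so they carry over unchanged; only the diagonal terms shrink to ρᵢσᵢ².
True-score variance = [4.3²·0.62 + 23.9²·0.77] − 32.8864 = 451.295 − 32.8864 = 418.409.
Reliability = 418.409 / 556.814 = 0.751.

0.751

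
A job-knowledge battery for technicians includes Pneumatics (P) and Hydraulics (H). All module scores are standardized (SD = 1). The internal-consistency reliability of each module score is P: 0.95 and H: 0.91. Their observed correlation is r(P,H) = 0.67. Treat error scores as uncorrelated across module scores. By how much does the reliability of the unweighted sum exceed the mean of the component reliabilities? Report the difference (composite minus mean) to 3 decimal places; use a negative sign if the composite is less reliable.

0.028

Var(sum) = 2 + 1.34 = 3.34; true-score variance = 1.86 + 1.34 = 3.2; composite reliability = 0.9581.
Mean component reliability = 0.9300.
Difference = 0.9581 − 0.9300 = 0.028.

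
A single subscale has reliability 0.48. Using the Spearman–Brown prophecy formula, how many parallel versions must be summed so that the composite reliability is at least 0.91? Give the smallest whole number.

11

k ≥ ρ*(1−ρ₁)/(ρ₁(1−ρ*)) = 0.91·0.52 / (0.48·0.09) = 10.954.
Smallest integer k = 11.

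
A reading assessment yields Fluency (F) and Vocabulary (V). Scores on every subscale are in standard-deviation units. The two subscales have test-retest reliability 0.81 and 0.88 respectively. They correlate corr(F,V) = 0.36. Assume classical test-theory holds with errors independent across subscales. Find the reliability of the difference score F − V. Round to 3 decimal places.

0.758

Var(F−V) = 1 + 1 − 2·0.36 = 2 − 0.72 = 1.28.
Because errors are independent across components, Cov(Tᵢ,Tⱼ) = Cov(Xᵢ,Xⱼ); the off-diagonal part of the true-score variance is the same as above.
True-score variance = [0.81 + 0.88] − 0.72 = 1.69 − 0.72 = 0.97.
Reliability = 0.97 / 1.28 = 0.758.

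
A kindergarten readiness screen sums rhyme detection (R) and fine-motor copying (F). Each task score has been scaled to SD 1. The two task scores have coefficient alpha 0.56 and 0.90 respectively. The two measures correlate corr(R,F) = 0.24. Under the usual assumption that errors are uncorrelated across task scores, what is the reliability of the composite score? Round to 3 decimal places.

Var(R+F) = 2 + 2·[0.24] = 2 + 0.48 = 2.48.
Because errors are independent across components, Cov(Tᵢ,Tⱼ) = Cov(Xᵢ,Xⱼ); the off-diagonal part of the true-score variance is the same as above.
True-score variance = [0.56 + 0.90] + 0.48 = 1.46 + 0.48 = 1.94.
Reliability = 1.94 / 2.48 = 0.782.

0.782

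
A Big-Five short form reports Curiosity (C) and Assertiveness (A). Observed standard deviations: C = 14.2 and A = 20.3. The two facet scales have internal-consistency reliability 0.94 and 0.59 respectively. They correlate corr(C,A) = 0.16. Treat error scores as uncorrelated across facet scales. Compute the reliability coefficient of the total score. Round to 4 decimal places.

Var(C+A) = 14.2² + 20.3² + 2·[14.2·20.3·0.16] = 613.73 + 92.2432 = 705.973.
With uncorrelated errors the cross-covariances are all true-score covariance, so they carry over unchanged; only the diagonal terms shrink to ρᵢσᵢ².
True-score variance = [14.2²·0.94 + 20.3²·0.59] + 92.2432 = 432.675 + 92.2432 = 524.918.
Reliability = 524.918 / 705.973 = 0.7435.

0.7435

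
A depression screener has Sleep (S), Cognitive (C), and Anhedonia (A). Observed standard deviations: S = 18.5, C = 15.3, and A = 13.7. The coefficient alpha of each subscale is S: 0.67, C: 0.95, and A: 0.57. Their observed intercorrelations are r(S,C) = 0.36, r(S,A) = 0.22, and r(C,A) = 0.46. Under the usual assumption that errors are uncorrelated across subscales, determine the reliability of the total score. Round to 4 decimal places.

0.8386

Var(S+C+A) = 18.5² + 15.3² + 13.7² + 2·[18.5·15.3·0.36 + 18.5·13.7·0.22 + 15.3·13.7·0.46] = 764.03 + 508.155 = 1272.19.
Because errors are independent across components, Cov(Tᵢ,Tⱼ) = Cov(Xᵢ,Xⱼ); the off-diagonal part of the true-score variance is the same as above.
True-score variance = [18.5²·0.67 + 15.3²·0.95 + 13.7²·0.57] + 508.155 = 558.676 + 508.155 = 1066.83.
Reliability = 1066.83 / 1272.19 = 0.8386.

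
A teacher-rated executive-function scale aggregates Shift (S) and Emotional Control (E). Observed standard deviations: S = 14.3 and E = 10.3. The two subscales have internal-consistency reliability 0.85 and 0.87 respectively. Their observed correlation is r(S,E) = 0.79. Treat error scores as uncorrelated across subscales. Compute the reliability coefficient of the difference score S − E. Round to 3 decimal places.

Var(S−E) = 14.3² + 10.3² − 2·14.3·10.3·0.79 = 310.58 − 232.718 = 77.8618.
With uncorrelated errors the cross-covariances are all true-score covariance, so they carry over unchanged; only the diagonal terms shrink to ρᵢσᵢ².
True-score variance = [14.3²·0.85 + 10.3²·0.87] − 232.718 = 266.115 − 232.718 = 33.3966.
Reliability = 33.3966 / 77.8618 = 0.429.

0.429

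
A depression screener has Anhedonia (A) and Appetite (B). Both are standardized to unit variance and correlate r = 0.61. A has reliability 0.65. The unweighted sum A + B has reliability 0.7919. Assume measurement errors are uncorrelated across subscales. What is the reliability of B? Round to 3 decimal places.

Var(A+B) = 2 + 2·0.61 = 3.220.
True-score variance = ρ_A + ρ_B + 2·0.61, so 0.7919 = (0.65 + ρ_B + 1.22) / 3.220.
ρ_B = 0.7919·3.220 − 0.65 − 1.22 = 0.680.

0.680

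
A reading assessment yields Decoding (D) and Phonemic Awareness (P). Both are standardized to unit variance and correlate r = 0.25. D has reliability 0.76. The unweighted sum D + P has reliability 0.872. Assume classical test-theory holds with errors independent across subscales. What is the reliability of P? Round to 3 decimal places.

Var(D+P) = 2 + 2·0.25 = 2.500.
True-score variance = ρ_D + ρ_P + 2·0.25, so 0.872 = (0.76 + ρ_P + 0.50) / 2.500.
ρ_P = 0.872·2.500 − 0.76 − 0.50 = 0.920.

0.920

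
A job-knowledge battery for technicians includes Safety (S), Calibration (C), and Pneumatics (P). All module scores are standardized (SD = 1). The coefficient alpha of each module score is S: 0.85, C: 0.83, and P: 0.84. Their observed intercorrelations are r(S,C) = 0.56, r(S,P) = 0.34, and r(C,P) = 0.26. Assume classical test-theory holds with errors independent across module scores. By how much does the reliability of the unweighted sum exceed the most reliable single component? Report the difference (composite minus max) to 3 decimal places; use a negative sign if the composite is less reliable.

Var(sum) = 3 + 2.32 = 5.32; true-score variance = 2.52 + 2.32 = 4.84; composite reliability = 0.9098.
Max component reliability = 0.8500.
Difference = 0.9098 − 0.8500 = 0.060.

0.060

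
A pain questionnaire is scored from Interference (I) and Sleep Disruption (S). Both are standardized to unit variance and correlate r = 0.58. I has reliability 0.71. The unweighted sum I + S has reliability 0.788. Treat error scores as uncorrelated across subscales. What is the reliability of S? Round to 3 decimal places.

Var(I+S) = 2 + 2·0.58 = 3.160.
True-score variance = ρ_I + ρ_S + 2·0.58, so 0.788 = (0.71 + ρ_S + 1.16) / 3.160.
ρ_S = 0.788·3.160 − 0.71 − 1.16 = 0.620.

0.620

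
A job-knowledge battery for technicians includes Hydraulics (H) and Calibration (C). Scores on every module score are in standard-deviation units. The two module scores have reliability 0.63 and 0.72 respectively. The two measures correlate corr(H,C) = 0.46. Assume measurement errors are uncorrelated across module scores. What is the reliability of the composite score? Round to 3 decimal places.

0.777

Var(H+C) = 2 + 2·[0.46] = 2 + 0.92 = 2.92.
Because errors are independent across components, Cov(Tᵢ,Tⱼ) = Cov(Xᵢ,Xⱼ); the off-diagonal part of the true-score variance is the same as above.
True-score variance = [0.63 + 0.72] + 0.92 = 1.35 + 0.92 = 2.27.
Reliability = 2.27 / 2.92 = 0.777.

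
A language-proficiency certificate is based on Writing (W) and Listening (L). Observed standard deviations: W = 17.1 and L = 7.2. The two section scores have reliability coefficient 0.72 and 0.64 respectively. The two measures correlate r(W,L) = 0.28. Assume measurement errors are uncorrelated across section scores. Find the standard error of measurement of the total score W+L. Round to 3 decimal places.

Var(total) = 344.25 + 68.9472 = 413.197.
True-score variance = 243.713 + 68.9472 = 312.66, so reliability = 0.7567.
Error variance = 413.197 − 312.66 = 100.537; SEM = √100.537 = 10.027.

10.027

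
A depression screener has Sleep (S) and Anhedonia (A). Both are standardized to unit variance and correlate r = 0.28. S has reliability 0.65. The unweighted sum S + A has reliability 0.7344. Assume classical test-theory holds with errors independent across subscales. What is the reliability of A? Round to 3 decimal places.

0.670

Var(S+A) = 2 + 2·0.28 = 2.560.
True-score variance = ρ_S + ρ_A + 2·0.28, so 0.7344 = (0.65 + ρ_A + 0.56) / 2.560.
ρ_A = 0.7344·2.560 − 0.65 − 0.56 = 0.670.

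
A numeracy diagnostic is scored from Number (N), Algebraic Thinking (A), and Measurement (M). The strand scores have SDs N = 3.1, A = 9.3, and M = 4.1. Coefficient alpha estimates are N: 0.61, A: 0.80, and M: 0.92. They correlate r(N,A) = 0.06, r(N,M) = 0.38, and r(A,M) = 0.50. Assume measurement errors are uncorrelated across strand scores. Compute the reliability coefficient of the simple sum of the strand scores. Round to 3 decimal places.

0.864

Var(N+A+M) = 3.1² + 9.3² + 4.1² + 2·[3.1·9.3·0.06 + 3.1·4.1·0.38 + 9.3·4.1·0.50] = 112.91 + 51.2492 = 164.159.
With uncorrelated errors the cross-covariances are all true-score covariance, so they carry over unchanged; only the diagonal terms shrink to ρᵢσᵢ².
True-score variance = [3.1²·0.61 + 9.3²·0.80 + 4.1²·0.92] + 51.2492 = 90.5193 + 51.2492 = 141.769.
Reliability = 141.769 / 164.159 = 0.864.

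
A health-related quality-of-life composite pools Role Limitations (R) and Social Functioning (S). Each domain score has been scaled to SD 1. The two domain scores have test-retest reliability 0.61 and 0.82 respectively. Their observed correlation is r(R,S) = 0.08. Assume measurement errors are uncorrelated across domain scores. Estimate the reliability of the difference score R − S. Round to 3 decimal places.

0.690

Var(R−S) = 1 + 1 − 2·0.08 = 2 − 0.16 = 1.84.
Under uncorrelated errors the observed covariances equal the true-score covariances, so only the own-variance terms attenuate.
True-score variance = [0.61 + 0.82] − 0.16 = 1.43 − 0.16 = 1.27.
Reliability = 1.27 / 1.84 = 0.690.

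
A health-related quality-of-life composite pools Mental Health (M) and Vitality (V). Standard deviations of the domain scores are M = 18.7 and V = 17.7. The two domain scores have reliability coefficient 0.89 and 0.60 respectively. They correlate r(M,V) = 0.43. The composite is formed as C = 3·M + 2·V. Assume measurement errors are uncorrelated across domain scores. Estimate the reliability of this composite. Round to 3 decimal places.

Var(C) = 3²·18.7² + 2²·17.7² + 2·[6·18.7·17.7·0.43] = 4400.37 + 1707.91 = 6108.28.
Under uncorrelated errors the observed covariances equal the true-score covariances, so only the own-variance terms attenuate.
True-score variance = [3²·18.7²·0.89 + 2²·17.7²·0.60] + 1707.91 = 3552.91 + 1707.91 = 5260.82.
Reliability = 5260.82 / 6108.28 = 0.861.

0.861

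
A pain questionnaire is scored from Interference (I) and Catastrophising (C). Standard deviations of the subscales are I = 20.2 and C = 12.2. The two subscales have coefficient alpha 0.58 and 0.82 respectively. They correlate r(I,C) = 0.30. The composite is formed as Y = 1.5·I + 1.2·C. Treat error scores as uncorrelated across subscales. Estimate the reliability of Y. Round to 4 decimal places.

0.6967

Var(Y) = 1.5²·20.2² + 1.2²·12.2² + 2·[1.8·20.2·12.2·0.30] = 1132.42 + 266.155 = 1398.57.
Under uncorrelated errors the observed covariances equal the true-score covariances, so only the own-variance terms attenuate.
True-score variance = [1.5²·20.2²·0.58 + 1.2²·12.2²·0.82] + 266.155 = 708.242 + 266.155 = 974.398.
Reliability = 974.398 / 1398.57 = 0.6967.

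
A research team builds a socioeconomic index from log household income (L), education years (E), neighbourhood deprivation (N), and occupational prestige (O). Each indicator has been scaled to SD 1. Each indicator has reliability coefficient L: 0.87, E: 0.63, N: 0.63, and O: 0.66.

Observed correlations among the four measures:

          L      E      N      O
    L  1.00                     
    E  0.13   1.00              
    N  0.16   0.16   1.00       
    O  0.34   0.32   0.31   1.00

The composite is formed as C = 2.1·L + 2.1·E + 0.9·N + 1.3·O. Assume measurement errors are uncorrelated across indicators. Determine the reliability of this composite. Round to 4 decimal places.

0.8290

Var(C) = 2.1² + 2.1² + 0.9² + 1.3² + 2·[4.41·0.13 + 1.89·0.16 + 2.73·0.34 + 1.89·0.16 + 2.73·0.32 + 1.17·0.31] = 11.32 + 6.6852 = 18.0052.
Under uncorrelated errors the observed covariances equal the true-score covariances, so only the own-variance terms attenuate.
True-score variance = [2.1²·0.87 + 2.1²·0.63 + 0.9²·0.63 + 1.3²·0.66] + 6.6852 = 8.2407 + 6.6852 = 14.9259.
Reliability = 14.9259 / 18.0052 = 0.8290.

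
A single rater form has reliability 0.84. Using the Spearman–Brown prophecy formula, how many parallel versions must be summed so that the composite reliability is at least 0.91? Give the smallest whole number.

k ≥ ρ*(1−ρ₁)/(ρ₁(1−ρ*)) = 0.91·0.16 / (0.84·0.09) = 1.926.
Smallest integer k = 2.

2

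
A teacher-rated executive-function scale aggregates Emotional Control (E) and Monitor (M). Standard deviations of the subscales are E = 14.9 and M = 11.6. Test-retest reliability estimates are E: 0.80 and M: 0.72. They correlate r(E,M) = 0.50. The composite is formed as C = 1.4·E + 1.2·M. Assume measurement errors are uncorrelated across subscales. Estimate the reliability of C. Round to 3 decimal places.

Var(C) = 1.4²·14.9² + 1.2²·11.6² + 2·[1.68·14.9·11.6·0.50] = 628.906 + 290.371 = 919.277.
With uncorrelated errors the cross-covariances are all true-score covariance, so they carry over unchanged; only the diagonal terms shrink to ρᵢσᵢ².
True-score variance = [1.4²·14.9²·0.80 + 1.2²·11.6²·0.72] + 290.371 = 487.623 + 290.371 = 777.995.
Reliability = 777.995 / 919.277 = 0.846.

0.846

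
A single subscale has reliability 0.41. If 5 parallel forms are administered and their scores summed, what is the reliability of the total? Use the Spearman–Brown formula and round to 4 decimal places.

0.7765

ρ_k = kρ / (1 + (k−1)ρ) = 5·0.41 / (1 + 4·0.41) = 2.050 / 2.640 = 0.7765.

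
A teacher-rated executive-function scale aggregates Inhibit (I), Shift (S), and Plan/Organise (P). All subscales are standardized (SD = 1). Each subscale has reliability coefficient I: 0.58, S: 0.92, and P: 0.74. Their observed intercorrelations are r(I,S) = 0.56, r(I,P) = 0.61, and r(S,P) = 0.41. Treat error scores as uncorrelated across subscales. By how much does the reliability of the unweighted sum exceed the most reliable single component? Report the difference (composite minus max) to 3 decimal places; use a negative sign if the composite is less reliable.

Var(sum) = 3 + 3.16 = 6.16; true-score variance = 2.24 + 3.16 = 5.4; composite reliability = 0.8766.
Max component reliability = 0.9200.
Difference = 0.8766 − 0.9200 = -0.043.

-0.043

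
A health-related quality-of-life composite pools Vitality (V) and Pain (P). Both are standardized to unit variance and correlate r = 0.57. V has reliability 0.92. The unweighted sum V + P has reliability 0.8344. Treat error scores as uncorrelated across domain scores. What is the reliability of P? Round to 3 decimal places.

Var(V+P) = 2 + 2·0.57 = 3.140.
True-score variance = ρ_V + ρ_P + 2·0.57, so 0.8344 = (0.92 + ρ_P + 1.14) / 3.140.
ρ_P = 0.8344·3.140 − 0.92 − 1.14 = 0.560.

0.560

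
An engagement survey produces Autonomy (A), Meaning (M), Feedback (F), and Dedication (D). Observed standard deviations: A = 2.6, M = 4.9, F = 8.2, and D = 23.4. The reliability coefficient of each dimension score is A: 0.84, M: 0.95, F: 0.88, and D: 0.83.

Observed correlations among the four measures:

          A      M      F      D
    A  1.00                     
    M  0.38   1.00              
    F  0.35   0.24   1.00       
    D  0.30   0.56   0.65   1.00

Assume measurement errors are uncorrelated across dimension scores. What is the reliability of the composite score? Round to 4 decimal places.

Var(A+M+F+D) = 2.6² + 4.9² + 8.2² + 23.4² + 2·[2.6·4.9·0.38 + 2.6·8.2·0.35 + 2.6·23.4·0.30 + 4.9·8.2·0.24 + 4.9·23.4·0.56 + 8.2·23.4·0.65] = 645.57 + 458.26 = 1103.83.
With uncorrelated errors the cross-covariances are all true-score covariance, so they carry over unchanged; only the diagonal terms shrink to ρᵢσᵢ².
True-score variance = [2.6²·0.84 + 4.9²·0.95 + 8.2²·0.88 + 23.4²·0.83] + 458.26 = 542.134 + 458.26 = 1000.39.
Reliability = 1000.39 / 1103.83 = 0.9063.

0.9063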